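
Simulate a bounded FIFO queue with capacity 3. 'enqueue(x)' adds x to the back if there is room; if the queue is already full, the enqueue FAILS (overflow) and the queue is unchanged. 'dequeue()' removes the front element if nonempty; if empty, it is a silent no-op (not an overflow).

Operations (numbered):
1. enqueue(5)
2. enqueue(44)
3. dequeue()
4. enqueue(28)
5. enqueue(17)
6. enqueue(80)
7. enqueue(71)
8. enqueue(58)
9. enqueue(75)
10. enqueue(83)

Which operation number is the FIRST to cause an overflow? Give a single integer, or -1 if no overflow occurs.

Answer: 6

Derivation:
1. enqueue(5): size=1
2. enqueue(44): size=2
3. dequeue(): size=1
4. enqueue(28): size=2
5. enqueue(17): size=3
6. enqueue(80): size=3=cap → OVERFLOW (fail)
7. enqueue(71): size=3=cap → OVERFLOW (fail)
8. enqueue(58): size=3=cap → OVERFLOW (fail)
9. enqueue(75): size=3=cap → OVERFLOW (fail)
10. enqueue(83): size=3=cap → OVERFLOW (fail)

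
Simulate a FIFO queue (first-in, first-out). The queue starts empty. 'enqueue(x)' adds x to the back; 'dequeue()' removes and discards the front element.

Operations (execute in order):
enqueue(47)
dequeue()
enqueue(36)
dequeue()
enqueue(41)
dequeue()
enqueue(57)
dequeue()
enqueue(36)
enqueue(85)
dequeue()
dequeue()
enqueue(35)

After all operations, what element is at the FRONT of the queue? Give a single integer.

enqueue(47): queue = [47]
dequeue(): queue = []
enqueue(36): queue = [36]
dequeue(): queue = []
enqueue(41): queue = [41]
dequeue(): queue = []
enqueue(57): queue = [57]
dequeue(): queue = []
enqueue(36): queue = [36]
enqueue(85): queue = [36, 85]
dequeue(): queue = [85]
dequeue(): queue = []
enqueue(35): queue = [35]

Answer: 35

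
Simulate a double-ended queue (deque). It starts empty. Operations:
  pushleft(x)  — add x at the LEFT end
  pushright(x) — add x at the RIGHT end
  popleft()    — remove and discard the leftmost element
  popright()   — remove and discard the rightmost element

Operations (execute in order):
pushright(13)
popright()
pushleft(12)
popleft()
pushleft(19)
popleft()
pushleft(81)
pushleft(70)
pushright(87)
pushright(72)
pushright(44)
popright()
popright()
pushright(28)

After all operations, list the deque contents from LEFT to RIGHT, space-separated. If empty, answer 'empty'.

Answer: 70 81 87 28

Derivation:
pushright(13): [13]
popright(): []
pushleft(12): [12]
popleft(): []
pushleft(19): [19]
popleft(): []
pushleft(81): [81]
pushleft(70): [70, 81]
pushright(87): [70, 81, 87]
pushright(72): [70, 81, 87, 72]
pushright(44): [70, 81, 87, 72, 44]
popright(): [70, 81, 87, 72]
popright(): [70, 81, 87]
pushright(28): [70, 81, 87, 28]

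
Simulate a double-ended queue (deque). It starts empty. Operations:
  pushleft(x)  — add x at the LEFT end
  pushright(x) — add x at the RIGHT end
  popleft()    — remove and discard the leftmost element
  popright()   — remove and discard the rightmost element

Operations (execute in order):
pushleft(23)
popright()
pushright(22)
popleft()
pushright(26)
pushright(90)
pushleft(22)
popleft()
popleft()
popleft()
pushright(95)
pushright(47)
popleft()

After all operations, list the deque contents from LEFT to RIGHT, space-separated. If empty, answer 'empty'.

pushleft(23): [23]
popright(): []
pushright(22): [22]
popleft(): []
pushright(26): [26]
pushright(90): [26, 90]
pushleft(22): [22, 26, 90]
popleft(): [26, 90]
popleft(): [90]
popleft(): []
pushright(95): [95]
pushright(47): [95, 47]
popleft(): [47]

Answer: 47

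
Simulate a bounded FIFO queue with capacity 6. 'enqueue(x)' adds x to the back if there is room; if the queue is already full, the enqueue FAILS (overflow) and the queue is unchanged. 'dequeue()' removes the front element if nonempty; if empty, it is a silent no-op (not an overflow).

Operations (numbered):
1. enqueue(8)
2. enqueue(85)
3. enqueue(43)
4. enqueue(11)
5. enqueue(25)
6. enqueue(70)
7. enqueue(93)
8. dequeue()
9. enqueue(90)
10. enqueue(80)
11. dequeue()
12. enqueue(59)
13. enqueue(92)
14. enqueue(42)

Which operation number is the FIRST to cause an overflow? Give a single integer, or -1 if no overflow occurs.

Answer: 7

Derivation:
1. enqueue(8): size=1
2. enqueue(85): size=2
3. enqueue(43): size=3
4. enqueue(11): size=4
5. enqueue(25): size=5
6. enqueue(70): size=6
7. enqueue(93): size=6=cap → OVERFLOW (fail)
8. dequeue(): size=5
9. enqueue(90): size=6
10. enqueue(80): size=6=cap → OVERFLOW (fail)
11. dequeue(): size=5
12. enqueue(59): size=6
13. enqueue(92): size=6=cap → OVERFLOW (fail)
14. enqueue(42): size=6=cap → OVERFLOW (fail)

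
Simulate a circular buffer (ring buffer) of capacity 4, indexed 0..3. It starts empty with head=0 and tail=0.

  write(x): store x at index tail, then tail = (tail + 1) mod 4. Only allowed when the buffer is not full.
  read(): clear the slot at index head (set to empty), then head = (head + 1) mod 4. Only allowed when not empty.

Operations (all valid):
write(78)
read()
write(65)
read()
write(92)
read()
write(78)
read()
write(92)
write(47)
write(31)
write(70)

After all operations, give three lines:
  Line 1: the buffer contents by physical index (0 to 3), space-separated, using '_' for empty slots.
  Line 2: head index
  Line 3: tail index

Answer: 92 47 31 70
0
0

Derivation:
write(78): buf=[78 _ _ _], head=0, tail=1, size=1
read(): buf=[_ _ _ _], head=1, tail=1, size=0
write(65): buf=[_ 65 _ _], head=1, tail=2, size=1
read(): buf=[_ _ _ _], head=2, tail=2, size=0
write(92): buf=[_ _ 92 _], head=2, tail=3, size=1
read(): buf=[_ _ _ _], head=3, tail=3, size=0
write(78): buf=[_ _ _ 78], head=3, tail=0, size=1
read(): buf=[_ _ _ _], head=0, tail=0, size=0
write(92): buf=[92 _ _ _], head=0, tail=1, size=1
write(47): buf=[92 47 _ _], head=0, tail=2, size=2
write(31): buf=[92 47 31 _], head=0, tail=3, size=3
write(70): buf=[92 47 31 70], head=0, tail=0, size=4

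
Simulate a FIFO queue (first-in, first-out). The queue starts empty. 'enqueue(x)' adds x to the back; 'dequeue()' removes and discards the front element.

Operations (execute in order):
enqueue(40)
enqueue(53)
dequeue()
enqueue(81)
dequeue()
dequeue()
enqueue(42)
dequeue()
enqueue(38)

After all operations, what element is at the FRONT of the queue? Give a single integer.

Answer: 38

Derivation:
enqueue(40): queue = [40]
enqueue(53): queue = [40, 53]
dequeue(): queue = [53]
enqueue(81): queue = [53, 81]
dequeue(): queue = [81]
dequeue(): queue = []
enqueue(42): queue = [42]
dequeue(): queue = []
enqueue(38): queue = [38]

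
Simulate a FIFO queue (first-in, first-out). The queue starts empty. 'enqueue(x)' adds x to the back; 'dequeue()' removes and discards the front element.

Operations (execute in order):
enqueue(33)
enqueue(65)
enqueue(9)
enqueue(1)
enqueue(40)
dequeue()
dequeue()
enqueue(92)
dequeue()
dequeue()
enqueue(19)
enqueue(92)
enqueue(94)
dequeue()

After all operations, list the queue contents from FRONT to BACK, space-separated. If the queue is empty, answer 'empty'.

Answer: 92 19 92 94

Derivation:
enqueue(33): [33]
enqueue(65): [33, 65]
enqueue(9): [33, 65, 9]
enqueue(1): [33, 65, 9, 1]
enqueue(40): [33, 65, 9, 1, 40]
dequeue(): [65, 9, 1, 40]
dequeue(): [9, 1, 40]
enqueue(92): [9, 1, 40, 92]
dequeue(): [1, 40, 92]
dequeue(): [40, 92]
enqueue(19): [40, 92, 19]
enqueue(92): [40, 92, 19, 92]
enqueue(94): [40, 92, 19, 92, 94]
dequeue(): [92, 19, 92, 94]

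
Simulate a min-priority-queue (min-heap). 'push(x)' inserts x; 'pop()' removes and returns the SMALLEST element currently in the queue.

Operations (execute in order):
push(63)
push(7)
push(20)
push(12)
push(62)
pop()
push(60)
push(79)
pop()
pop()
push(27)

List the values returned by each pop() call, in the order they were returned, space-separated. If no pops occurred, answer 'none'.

Answer: 7 12 20

Derivation:
push(63): heap contents = [63]
push(7): heap contents = [7, 63]
push(20): heap contents = [7, 20, 63]
push(12): heap contents = [7, 12, 20, 63]
push(62): heap contents = [7, 12, 20, 62, 63]
pop() → 7: heap contents = [12, 20, 62, 63]
push(60): heap contents = [12, 20, 60, 62, 63]
push(79): heap contents = [12, 20, 60, 62, 63, 79]
pop() → 12: heap contents = [20, 60, 62, 63, 79]
pop() → 20: heap contents = [60, 62, 63, 79]
push(27): heap contents = [27, 60, 62, 63, 79]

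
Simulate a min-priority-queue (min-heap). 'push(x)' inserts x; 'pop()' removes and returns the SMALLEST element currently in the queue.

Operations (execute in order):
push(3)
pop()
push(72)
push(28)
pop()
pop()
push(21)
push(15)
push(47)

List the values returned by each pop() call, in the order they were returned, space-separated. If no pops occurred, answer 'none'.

Answer: 3 28 72

Derivation:
push(3): heap contents = [3]
pop() → 3: heap contents = []
push(72): heap contents = [72]
push(28): heap contents = [28, 72]
pop() → 28: heap contents = [72]
pop() → 72: heap contents = []
push(21): heap contents = [21]
push(15): heap contents = [15, 21]
push(47): heap contents = [15, 21, 47]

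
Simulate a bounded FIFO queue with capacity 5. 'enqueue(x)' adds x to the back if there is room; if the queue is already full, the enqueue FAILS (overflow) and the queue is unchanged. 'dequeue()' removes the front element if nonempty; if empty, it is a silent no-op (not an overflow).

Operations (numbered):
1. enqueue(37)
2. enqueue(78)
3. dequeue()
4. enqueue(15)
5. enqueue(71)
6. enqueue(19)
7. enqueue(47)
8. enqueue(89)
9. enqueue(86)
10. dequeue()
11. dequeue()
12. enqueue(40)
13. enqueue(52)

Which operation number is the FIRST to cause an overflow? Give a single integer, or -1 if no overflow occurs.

Answer: 8

Derivation:
1. enqueue(37): size=1
2. enqueue(78): size=2
3. dequeue(): size=1
4. enqueue(15): size=2
5. enqueue(71): size=3
6. enqueue(19): size=4
7. enqueue(47): size=5
8. enqueue(89): size=5=cap → OVERFLOW (fail)
9. enqueue(86): size=5=cap → OVERFLOW (fail)
10. dequeue(): size=4
11. dequeue(): size=3
12. enqueue(40): size=4
13. enqueue(52): size=5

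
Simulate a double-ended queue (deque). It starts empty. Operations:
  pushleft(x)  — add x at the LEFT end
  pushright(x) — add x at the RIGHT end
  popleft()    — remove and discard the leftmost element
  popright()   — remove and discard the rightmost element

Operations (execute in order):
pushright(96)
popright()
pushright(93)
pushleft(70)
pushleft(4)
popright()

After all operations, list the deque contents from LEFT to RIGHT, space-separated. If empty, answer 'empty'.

Answer: 4 70

Derivation:
pushright(96): [96]
popright(): []
pushright(93): [93]
pushleft(70): [70, 93]
pushleft(4): [4, 70, 93]
popright(): [4, 70]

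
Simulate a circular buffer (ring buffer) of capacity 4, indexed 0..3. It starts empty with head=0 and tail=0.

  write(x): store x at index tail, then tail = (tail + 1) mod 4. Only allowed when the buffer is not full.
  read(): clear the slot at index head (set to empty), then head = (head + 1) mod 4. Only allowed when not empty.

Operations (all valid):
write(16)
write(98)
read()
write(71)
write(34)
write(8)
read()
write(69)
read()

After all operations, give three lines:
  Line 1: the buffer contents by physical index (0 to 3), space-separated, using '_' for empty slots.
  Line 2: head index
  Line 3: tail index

write(16): buf=[16 _ _ _], head=0, tail=1, size=1
write(98): buf=[16 98 _ _], head=0, tail=2, size=2
read(): buf=[_ 98 _ _], head=1, tail=2, size=1
write(71): buf=[_ 98 71 _], head=1, tail=3, size=2
write(34): buf=[_ 98 71 34], head=1, tail=0, size=3
write(8): buf=[8 98 71 34], head=1, tail=1, size=4
read(): buf=[8 _ 71 34], head=2, tail=1, size=3
write(69): buf=[8 69 71 34], head=2, tail=2, size=4
read(): buf=[8 69 _ 34], head=3, tail=2, size=3

Answer: 8 69 _ 34
3
2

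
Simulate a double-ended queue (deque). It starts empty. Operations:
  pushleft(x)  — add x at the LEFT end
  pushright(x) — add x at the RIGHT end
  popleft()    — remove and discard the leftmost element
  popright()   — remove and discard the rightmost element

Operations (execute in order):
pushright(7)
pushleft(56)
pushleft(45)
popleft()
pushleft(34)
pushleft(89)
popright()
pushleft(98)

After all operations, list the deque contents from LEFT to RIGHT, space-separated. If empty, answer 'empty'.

Answer: 98 89 34 56

Derivation:
pushright(7): [7]
pushleft(56): [56, 7]
pushleft(45): [45, 56, 7]
popleft(): [56, 7]
pushleft(34): [34, 56, 7]
pushleft(89): [89, 34, 56, 7]
popright(): [89, 34, 56]
pushleft(98): [98, 89, 34, 56]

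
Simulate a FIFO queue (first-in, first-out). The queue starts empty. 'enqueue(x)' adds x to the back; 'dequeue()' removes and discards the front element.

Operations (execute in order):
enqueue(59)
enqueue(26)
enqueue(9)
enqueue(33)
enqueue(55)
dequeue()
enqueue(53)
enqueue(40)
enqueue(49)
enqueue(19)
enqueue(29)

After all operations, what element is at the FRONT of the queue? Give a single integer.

enqueue(59): queue = [59]
enqueue(26): queue = [59, 26]
enqueue(9): queue = [59, 26, 9]
enqueue(33): queue = [59, 26, 9, 33]
enqueue(55): queue = [59, 26, 9, 33, 55]
dequeue(): queue = [26, 9, 33, 55]
enqueue(53): queue = [26, 9, 33, 55, 53]
enqueue(40): queue = [26, 9, 33, 55, 53, 40]
enqueue(49): queue = [26, 9, 33, 55, 53, 40, 49]
enqueue(19): queue = [26, 9, 33, 55, 53, 40, 49, 19]
enqueue(29): queue = [26, 9, 33, 55, 53, 40, 49, 19, 29]

Answer: 26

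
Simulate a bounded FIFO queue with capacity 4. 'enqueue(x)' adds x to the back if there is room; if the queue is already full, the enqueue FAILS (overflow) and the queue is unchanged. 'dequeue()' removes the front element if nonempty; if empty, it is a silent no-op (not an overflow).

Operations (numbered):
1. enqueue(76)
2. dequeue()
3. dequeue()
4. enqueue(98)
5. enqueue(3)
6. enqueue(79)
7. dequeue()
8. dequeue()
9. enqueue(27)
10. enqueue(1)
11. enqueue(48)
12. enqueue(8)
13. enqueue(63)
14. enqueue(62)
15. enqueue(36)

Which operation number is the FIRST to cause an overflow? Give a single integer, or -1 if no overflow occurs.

1. enqueue(76): size=1
2. dequeue(): size=0
3. dequeue(): empty, no-op, size=0
4. enqueue(98): size=1
5. enqueue(3): size=2
6. enqueue(79): size=3
7. dequeue(): size=2
8. dequeue(): size=1
9. enqueue(27): size=2
10. enqueue(1): size=3
11. enqueue(48): size=4
12. enqueue(8): size=4=cap → OVERFLOW (fail)
13. enqueue(63): size=4=cap → OVERFLOW (fail)
14. enqueue(62): size=4=cap → OVERFLOW (fail)
15. enqueue(36): size=4=cap → OVERFLOW (fail)

Answer: 12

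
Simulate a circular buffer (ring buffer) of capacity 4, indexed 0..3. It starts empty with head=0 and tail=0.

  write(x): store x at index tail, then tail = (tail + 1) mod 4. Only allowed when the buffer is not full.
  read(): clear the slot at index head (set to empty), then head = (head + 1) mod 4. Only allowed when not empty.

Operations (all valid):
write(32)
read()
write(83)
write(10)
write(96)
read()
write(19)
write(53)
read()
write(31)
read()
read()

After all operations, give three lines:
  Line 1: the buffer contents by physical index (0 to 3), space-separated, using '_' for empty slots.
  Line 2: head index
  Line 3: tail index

write(32): buf=[32 _ _ _], head=0, tail=1, size=1
read(): buf=[_ _ _ _], head=1, tail=1, size=0
write(83): buf=[_ 83 _ _], head=1, tail=2, size=1
write(10): buf=[_ 83 10 _], head=1, tail=3, size=2
write(96): buf=[_ 83 10 96], head=1, tail=0, size=3
read(): buf=[_ _ 10 96], head=2, tail=0, size=2
write(19): buf=[19 _ 10 96], head=2, tail=1, size=3
write(53): buf=[19 53 10 96], head=2, tail=2, size=4
read(): buf=[19 53 _ 96], head=3, tail=2, size=3
write(31): buf=[19 53 31 96], head=3, tail=3, size=4
read(): buf=[19 53 31 _], head=0, tail=3, size=3
read(): buf=[_ 53 31 _], head=1, tail=3, size=2

Answer: _ 53 31 _
1
3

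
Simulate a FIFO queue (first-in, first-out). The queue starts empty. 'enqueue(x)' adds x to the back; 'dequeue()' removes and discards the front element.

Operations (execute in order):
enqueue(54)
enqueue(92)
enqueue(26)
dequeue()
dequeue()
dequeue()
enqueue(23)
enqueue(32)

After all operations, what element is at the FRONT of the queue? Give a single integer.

enqueue(54): queue = [54]
enqueue(92): queue = [54, 92]
enqueue(26): queue = [54, 92, 26]
dequeue(): queue = [92, 26]
dequeue(): queue = [26]
dequeue(): queue = []
enqueue(23): queue = [23]
enqueue(32): queue = [23, 32]

Answer: 23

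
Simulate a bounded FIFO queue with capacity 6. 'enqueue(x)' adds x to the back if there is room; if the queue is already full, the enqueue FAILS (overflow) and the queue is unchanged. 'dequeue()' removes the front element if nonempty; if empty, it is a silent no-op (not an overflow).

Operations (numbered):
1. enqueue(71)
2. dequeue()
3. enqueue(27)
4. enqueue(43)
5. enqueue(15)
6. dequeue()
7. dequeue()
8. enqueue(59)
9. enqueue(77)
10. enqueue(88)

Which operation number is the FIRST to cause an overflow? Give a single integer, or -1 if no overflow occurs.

Answer: -1

Derivation:
1. enqueue(71): size=1
2. dequeue(): size=0
3. enqueue(27): size=1
4. enqueue(43): size=2
5. enqueue(15): size=3
6. dequeue(): size=2
7. dequeue(): size=1
8. enqueue(59): size=2
9. enqueue(77): size=3
10. enqueue(88): size=4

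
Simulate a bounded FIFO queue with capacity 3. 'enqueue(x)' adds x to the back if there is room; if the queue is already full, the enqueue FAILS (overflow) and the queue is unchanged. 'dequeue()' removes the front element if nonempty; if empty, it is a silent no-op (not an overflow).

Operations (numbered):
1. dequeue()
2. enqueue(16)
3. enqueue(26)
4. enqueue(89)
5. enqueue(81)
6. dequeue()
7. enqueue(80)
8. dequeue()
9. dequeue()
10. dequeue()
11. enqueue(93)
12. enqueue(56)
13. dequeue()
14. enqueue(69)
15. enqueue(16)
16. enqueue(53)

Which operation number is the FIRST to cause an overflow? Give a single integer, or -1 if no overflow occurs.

1. dequeue(): empty, no-op, size=0
2. enqueue(16): size=1
3. enqueue(26): size=2
4. enqueue(89): size=3
5. enqueue(81): size=3=cap → OVERFLOW (fail)
6. dequeue(): size=2
7. enqueue(80): size=3
8. dequeue(): size=2
9. dequeue(): size=1
10. dequeue(): size=0
11. enqueue(93): size=1
12. enqueue(56): size=2
13. dequeue(): size=1
14. enqueue(69): size=2
15. enqueue(16): size=3
16. enqueue(53): size=3=cap → OVERFLOW (fail)

Answer: 5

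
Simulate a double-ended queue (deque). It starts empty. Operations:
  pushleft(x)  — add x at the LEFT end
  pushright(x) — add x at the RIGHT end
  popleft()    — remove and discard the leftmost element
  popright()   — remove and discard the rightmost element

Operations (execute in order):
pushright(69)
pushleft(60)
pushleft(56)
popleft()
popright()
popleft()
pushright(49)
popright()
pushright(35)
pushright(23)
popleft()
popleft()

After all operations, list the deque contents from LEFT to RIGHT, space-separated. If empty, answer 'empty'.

Answer: empty

Derivation:
pushright(69): [69]
pushleft(60): [60, 69]
pushleft(56): [56, 60, 69]
popleft(): [60, 69]
popright(): [60]
popleft(): []
pushright(49): [49]
popright(): []
pushright(35): [35]
pushright(23): [35, 23]
popleft(): [23]
popleft(): []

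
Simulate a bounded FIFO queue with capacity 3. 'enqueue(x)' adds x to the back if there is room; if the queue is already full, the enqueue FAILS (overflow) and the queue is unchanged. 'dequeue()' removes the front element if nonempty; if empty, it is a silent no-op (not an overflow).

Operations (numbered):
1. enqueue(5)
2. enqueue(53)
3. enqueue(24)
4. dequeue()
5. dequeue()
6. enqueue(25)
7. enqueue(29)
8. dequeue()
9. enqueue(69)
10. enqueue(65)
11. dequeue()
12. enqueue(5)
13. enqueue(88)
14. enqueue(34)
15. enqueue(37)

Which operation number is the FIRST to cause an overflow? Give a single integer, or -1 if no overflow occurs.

1. enqueue(5): size=1
2. enqueue(53): size=2
3. enqueue(24): size=3
4. dequeue(): size=2
5. dequeue(): size=1
6. enqueue(25): size=2
7. enqueue(29): size=3
8. dequeue(): size=2
9. enqueue(69): size=3
10. enqueue(65): size=3=cap → OVERFLOW (fail)
11. dequeue(): size=2
12. enqueue(5): size=3
13. enqueue(88): size=3=cap → OVERFLOW (fail)
14. enqueue(34): size=3=cap → OVERFLOW (fail)
15. enqueue(37): size=3=cap → OVERFLOW (fail)

Answer: 10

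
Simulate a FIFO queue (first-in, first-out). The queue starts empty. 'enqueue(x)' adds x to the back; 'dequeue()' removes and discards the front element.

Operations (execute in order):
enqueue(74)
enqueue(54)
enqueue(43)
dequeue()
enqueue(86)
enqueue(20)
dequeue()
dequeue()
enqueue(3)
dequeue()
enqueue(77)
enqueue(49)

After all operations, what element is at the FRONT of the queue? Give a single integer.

Answer: 20

Derivation:
enqueue(74): queue = [74]
enqueue(54): queue = [74, 54]
enqueue(43): queue = [74, 54, 43]
dequeue(): queue = [54, 43]
enqueue(86): queue = [54, 43, 86]
enqueue(20): queue = [54, 43, 86, 20]
dequeue(): queue = [43, 86, 20]
dequeue(): queue = [86, 20]
enqueue(3): queue = [86, 20, 3]
dequeue(): queue = [20, 3]
enqueue(77): queue = [20, 3, 77]
enqueue(49): queue = [20, 3, 77, 49]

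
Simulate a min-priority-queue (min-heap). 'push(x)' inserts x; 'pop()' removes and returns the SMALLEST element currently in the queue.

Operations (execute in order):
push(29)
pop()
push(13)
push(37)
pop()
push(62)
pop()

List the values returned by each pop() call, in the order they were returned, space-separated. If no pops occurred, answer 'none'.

push(29): heap contents = [29]
pop() → 29: heap contents = []
push(13): heap contents = [13]
push(37): heap contents = [13, 37]
pop() → 13: heap contents = [37]
push(62): heap contents = [37, 62]
pop() → 37: heap contents = [62]

Answer: 29 13 37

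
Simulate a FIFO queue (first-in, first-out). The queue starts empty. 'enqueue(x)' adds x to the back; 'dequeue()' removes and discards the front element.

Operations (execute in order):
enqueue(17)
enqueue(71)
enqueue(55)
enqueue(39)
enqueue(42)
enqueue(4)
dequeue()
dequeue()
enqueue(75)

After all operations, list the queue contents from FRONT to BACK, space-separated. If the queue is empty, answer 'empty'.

enqueue(17): [17]
enqueue(71): [17, 71]
enqueue(55): [17, 71, 55]
enqueue(39): [17, 71, 55, 39]
enqueue(42): [17, 71, 55, 39, 42]
enqueue(4): [17, 71, 55, 39, 42, 4]
dequeue(): [71, 55, 39, 42, 4]
dequeue(): [55, 39, 42, 4]
enqueue(75): [55, 39, 42, 4, 75]

Answer: 55 39 42 4 75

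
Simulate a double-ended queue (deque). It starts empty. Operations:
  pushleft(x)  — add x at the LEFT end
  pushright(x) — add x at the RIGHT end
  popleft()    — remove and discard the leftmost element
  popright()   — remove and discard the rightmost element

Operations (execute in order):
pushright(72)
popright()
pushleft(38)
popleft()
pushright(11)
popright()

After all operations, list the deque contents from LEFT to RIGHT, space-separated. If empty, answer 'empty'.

Answer: empty

Derivation:
pushright(72): [72]
popright(): []
pushleft(38): [38]
popleft(): []
pushright(11): [11]
popright(): []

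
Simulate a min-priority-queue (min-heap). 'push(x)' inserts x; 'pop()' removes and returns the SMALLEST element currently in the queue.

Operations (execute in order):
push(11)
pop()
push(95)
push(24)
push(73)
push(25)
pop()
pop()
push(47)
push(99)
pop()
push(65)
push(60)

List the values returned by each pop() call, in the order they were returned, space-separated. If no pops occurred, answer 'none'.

push(11): heap contents = [11]
pop() → 11: heap contents = []
push(95): heap contents = [95]
push(24): heap contents = [24, 95]
push(73): heap contents = [24, 73, 95]
push(25): heap contents = [24, 25, 73, 95]
pop() → 24: heap contents = [25, 73, 95]
pop() → 25: heap contents = [73, 95]
push(47): heap contents = [47, 73, 95]
push(99): heap contents = [47, 73, 95, 99]
pop() → 47: heap contents = [73, 95, 99]
push(65): heap contents = [65, 73, 95, 99]
push(60): heap contents = [60, 65, 73, 95, 99]

Answer: 11 24 25 47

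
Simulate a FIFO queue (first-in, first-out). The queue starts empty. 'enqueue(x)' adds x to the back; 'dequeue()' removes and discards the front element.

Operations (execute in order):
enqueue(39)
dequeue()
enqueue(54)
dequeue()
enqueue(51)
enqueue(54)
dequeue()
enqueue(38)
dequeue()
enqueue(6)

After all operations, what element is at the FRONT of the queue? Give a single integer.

enqueue(39): queue = [39]
dequeue(): queue = []
enqueue(54): queue = [54]
dequeue(): queue = []
enqueue(51): queue = [51]
enqueue(54): queue = [51, 54]
dequeue(): queue = [54]
enqueue(38): queue = [54, 38]
dequeue(): queue = [38]
enqueue(6): queue = [38, 6]

Answer: 38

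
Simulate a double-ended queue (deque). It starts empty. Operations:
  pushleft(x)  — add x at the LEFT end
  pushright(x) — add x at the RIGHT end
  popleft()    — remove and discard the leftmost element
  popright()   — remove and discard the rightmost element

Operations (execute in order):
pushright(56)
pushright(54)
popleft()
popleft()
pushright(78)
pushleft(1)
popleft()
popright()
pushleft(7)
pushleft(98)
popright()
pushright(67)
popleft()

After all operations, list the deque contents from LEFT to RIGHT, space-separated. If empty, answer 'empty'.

Answer: 67

Derivation:
pushright(56): [56]
pushright(54): [56, 54]
popleft(): [54]
popleft(): []
pushright(78): [78]
pushleft(1): [1, 78]
popleft(): [78]
popright(): []
pushleft(7): [7]
pushleft(98): [98, 7]
popright(): [98]
pushright(67): [98, 67]
popleft(): [67]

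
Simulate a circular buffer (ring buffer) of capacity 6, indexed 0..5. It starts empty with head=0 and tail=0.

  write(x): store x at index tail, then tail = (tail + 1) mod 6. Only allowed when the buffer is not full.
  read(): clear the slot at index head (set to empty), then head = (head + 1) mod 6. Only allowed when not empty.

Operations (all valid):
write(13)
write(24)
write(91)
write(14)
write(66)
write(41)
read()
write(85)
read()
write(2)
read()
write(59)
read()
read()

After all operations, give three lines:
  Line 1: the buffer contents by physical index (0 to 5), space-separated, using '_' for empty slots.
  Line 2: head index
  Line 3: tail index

write(13): buf=[13 _ _ _ _ _], head=0, tail=1, size=1
write(24): buf=[13 24 _ _ _ _], head=0, tail=2, size=2
write(91): buf=[13 24 91 _ _ _], head=0, tail=3, size=3
write(14): buf=[13 24 91 14 _ _], head=0, tail=4, size=4
write(66): buf=[13 24 91 14 66 _], head=0, tail=5, size=5
write(41): buf=[13 24 91 14 66 41], head=0, tail=0, size=6
read(): buf=[_ 24 91 14 66 41], head=1, tail=0, size=5
write(85): buf=[85 24 91 14 66 41], head=1, tail=1, size=6
read(): buf=[85 _ 91 14 66 41], head=2, tail=1, size=5
write(2): buf=[85 2 91 14 66 41], head=2, tail=2, size=6
read(): buf=[85 2 _ 14 66 41], head=3, tail=2, size=5
write(59): buf=[85 2 59 14 66 41], head=3, tail=3, size=6
read(): buf=[85 2 59 _ 66 41], head=4, tail=3, size=5
read(): buf=[85 2 59 _ _ 41], head=5, tail=3, size=4

Answer: 85 2 59 _ _ 41
5
3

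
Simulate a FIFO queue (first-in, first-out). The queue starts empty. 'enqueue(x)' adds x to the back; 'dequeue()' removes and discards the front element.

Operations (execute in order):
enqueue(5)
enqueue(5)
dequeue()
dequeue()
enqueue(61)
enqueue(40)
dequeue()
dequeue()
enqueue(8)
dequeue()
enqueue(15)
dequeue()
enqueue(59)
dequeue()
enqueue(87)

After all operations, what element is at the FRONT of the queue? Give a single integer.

Answer: 87

Derivation:
enqueue(5): queue = [5]
enqueue(5): queue = [5, 5]
dequeue(): queue = [5]
dequeue(): queue = []
enqueue(61): queue = [61]
enqueue(40): queue = [61, 40]
dequeue(): queue = [40]
dequeue(): queue = []
enqueue(8): queue = [8]
dequeue(): queue = []
enqueue(15): queue = [15]
dequeue(): queue = []
enqueue(59): queue = [59]
dequeue(): queue = []
enqueue(87): queue = [87]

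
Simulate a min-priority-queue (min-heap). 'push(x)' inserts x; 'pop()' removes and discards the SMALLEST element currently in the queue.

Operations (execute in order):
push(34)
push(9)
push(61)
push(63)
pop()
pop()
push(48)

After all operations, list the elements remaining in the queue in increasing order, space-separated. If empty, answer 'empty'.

Answer: 48 61 63

Derivation:
push(34): heap contents = [34]
push(9): heap contents = [9, 34]
push(61): heap contents = [9, 34, 61]
push(63): heap contents = [9, 34, 61, 63]
pop() → 9: heap contents = [34, 61, 63]
pop() → 34: heap contents = [61, 63]
push(48): heap contents = [48, 61, 63]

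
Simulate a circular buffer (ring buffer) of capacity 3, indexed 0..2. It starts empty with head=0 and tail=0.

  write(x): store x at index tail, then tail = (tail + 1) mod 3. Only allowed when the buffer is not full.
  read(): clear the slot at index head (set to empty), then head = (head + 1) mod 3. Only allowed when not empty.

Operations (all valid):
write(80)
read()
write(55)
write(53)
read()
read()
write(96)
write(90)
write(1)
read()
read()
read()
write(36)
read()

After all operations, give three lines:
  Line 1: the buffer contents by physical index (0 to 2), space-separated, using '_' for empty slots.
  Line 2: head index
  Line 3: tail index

Answer: _ _ _
1
1

Derivation:
write(80): buf=[80 _ _], head=0, tail=1, size=1
read(): buf=[_ _ _], head=1, tail=1, size=0
write(55): buf=[_ 55 _], head=1, tail=2, size=1
write(53): buf=[_ 55 53], head=1, tail=0, size=2
read(): buf=[_ _ 53], head=2, tail=0, size=1
read(): buf=[_ _ _], head=0, tail=0, size=0
write(96): buf=[96 _ _], head=0, tail=1, size=1
write(90): buf=[96 90 _], head=0, tail=2, size=2
write(1): buf=[96 90 1], head=0, tail=0, size=3
read(): buf=[_ 90 1], head=1, tail=0, size=2
read(): buf=[_ _ 1], head=2, tail=0, size=1
read(): buf=[_ _ _], head=0, tail=0, size=0
write(36): buf=[36 _ _], head=0, tail=1, size=1
read(): buf=[_ _ _], head=1, tail=1, size=0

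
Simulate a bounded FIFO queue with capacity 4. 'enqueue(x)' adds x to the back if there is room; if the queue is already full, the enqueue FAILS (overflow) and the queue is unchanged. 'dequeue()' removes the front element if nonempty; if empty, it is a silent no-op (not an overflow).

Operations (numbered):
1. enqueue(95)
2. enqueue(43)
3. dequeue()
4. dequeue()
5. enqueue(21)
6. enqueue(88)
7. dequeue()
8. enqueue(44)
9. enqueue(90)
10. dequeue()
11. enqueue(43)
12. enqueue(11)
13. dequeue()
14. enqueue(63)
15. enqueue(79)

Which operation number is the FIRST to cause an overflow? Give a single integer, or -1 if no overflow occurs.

1. enqueue(95): size=1
2. enqueue(43): size=2
3. dequeue(): size=1
4. dequeue(): size=0
5. enqueue(21): size=1
6. enqueue(88): size=2
7. dequeue(): size=1
8. enqueue(44): size=2
9. enqueue(90): size=3
10. dequeue(): size=2
11. enqueue(43): size=3
12. enqueue(11): size=4
13. dequeue(): size=3
14. enqueue(63): size=4
15. enqueue(79): size=4=cap → OVERFLOW (fail)

Answer: 15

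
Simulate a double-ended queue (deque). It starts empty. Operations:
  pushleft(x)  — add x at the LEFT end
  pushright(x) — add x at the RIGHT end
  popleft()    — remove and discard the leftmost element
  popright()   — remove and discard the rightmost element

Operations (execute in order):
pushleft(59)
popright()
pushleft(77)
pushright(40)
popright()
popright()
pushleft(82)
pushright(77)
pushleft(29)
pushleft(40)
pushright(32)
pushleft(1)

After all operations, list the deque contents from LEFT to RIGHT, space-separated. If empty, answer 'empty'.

Answer: 1 40 29 82 77 32

Derivation:
pushleft(59): [59]
popright(): []
pushleft(77): [77]
pushright(40): [77, 40]
popright(): [77]
popright(): []
pushleft(82): [82]
pushright(77): [82, 77]
pushleft(29): [29, 82, 77]
pushleft(40): [40, 29, 82, 77]
pushright(32): [40, 29, 82, 77, 32]
pushleft(1): [1, 40, 29, 82, 77, 32]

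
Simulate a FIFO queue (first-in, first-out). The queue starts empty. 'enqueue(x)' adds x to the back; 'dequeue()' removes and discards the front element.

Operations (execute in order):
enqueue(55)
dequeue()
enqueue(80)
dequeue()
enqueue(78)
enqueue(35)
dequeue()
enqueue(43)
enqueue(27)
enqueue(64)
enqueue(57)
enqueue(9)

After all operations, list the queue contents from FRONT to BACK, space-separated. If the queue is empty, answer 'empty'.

Answer: 35 43 27 64 57 9

Derivation:
enqueue(55): [55]
dequeue(): []
enqueue(80): [80]
dequeue(): []
enqueue(78): [78]
enqueue(35): [78, 35]
dequeue(): [35]
enqueue(43): [35, 43]
enqueue(27): [35, 43, 27]
enqueue(64): [35, 43, 27, 64]
enqueue(57): [35, 43, 27, 64, 57]
enqueue(9): [35, 43, 27, 64, 57, 9]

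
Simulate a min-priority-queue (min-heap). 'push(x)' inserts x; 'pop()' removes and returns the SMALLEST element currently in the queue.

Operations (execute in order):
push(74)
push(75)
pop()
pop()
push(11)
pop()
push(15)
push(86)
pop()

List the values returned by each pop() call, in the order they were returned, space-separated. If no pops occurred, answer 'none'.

push(74): heap contents = [74]
push(75): heap contents = [74, 75]
pop() → 74: heap contents = [75]
pop() → 75: heap contents = []
push(11): heap contents = [11]
pop() → 11: heap contents = []
push(15): heap contents = [15]
push(86): heap contents = [15, 86]
pop() → 15: heap contents = [86]

Answer: 74 75 11 15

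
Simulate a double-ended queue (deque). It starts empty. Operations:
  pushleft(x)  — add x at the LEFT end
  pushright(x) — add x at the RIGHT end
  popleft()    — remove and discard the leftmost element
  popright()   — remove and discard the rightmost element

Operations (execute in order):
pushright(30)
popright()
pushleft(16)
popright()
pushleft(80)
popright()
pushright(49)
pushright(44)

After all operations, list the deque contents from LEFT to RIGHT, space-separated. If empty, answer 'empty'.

pushright(30): [30]
popright(): []
pushleft(16): [16]
popright(): []
pushleft(80): [80]
popright(): []
pushright(49): [49]
pushright(44): [49, 44]

Answer: 49 44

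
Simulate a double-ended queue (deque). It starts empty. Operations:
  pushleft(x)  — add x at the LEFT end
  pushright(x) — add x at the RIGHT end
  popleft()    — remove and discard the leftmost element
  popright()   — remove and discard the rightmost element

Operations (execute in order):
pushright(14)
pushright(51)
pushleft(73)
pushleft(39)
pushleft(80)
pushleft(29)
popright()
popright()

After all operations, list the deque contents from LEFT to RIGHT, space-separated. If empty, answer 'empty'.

Answer: 29 80 39 73

Derivation:
pushright(14): [14]
pushright(51): [14, 51]
pushleft(73): [73, 14, 51]
pushleft(39): [39, 73, 14, 51]
pushleft(80): [80, 39, 73, 14, 51]
pushleft(29): [29, 80, 39, 73, 14, 51]
popright(): [29, 80, 39, 73, 14]
popright(): [29, 80, 39, 73]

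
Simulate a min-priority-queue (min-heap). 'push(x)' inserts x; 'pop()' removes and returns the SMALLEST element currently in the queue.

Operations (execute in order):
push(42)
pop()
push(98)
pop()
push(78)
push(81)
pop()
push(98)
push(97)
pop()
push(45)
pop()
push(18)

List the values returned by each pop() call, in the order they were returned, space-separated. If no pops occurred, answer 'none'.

push(42): heap contents = [42]
pop() → 42: heap contents = []
push(98): heap contents = [98]
pop() → 98: heap contents = []
push(78): heap contents = [78]
push(81): heap contents = [78, 81]
pop() → 78: heap contents = [81]
push(98): heap contents = [81, 98]
push(97): heap contents = [81, 97, 98]
pop() → 81: heap contents = [97, 98]
push(45): heap contents = [45, 97, 98]
pop() → 45: heap contents = [97, 98]
push(18): heap contents = [18, 97, 98]

Answer: 42 98 78 81 45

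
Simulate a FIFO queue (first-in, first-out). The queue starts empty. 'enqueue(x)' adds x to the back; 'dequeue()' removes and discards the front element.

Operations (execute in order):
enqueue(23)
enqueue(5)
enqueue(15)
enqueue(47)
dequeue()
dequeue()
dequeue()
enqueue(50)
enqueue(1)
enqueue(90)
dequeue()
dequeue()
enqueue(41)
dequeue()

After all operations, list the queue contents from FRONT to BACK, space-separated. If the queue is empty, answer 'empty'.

Answer: 90 41

Derivation:
enqueue(23): [23]
enqueue(5): [23, 5]
enqueue(15): [23, 5, 15]
enqueue(47): [23, 5, 15, 47]
dequeue(): [5, 15, 47]
dequeue(): [15, 47]
dequeue(): [47]
enqueue(50): [47, 50]
enqueue(1): [47, 50, 1]
enqueue(90): [47, 50, 1, 90]
dequeue(): [50, 1, 90]
dequeue(): [1, 90]
enqueue(41): [1, 90, 41]
dequeue(): [90, 41]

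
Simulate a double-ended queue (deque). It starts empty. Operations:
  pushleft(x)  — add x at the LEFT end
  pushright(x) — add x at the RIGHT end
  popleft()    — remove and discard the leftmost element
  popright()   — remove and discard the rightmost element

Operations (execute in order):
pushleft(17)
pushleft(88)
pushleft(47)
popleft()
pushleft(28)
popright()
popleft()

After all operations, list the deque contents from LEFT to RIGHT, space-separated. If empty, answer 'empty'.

pushleft(17): [17]
pushleft(88): [88, 17]
pushleft(47): [47, 88, 17]
popleft(): [88, 17]
pushleft(28): [28, 88, 17]
popright(): [28, 88]
popleft(): [88]

Answer: 88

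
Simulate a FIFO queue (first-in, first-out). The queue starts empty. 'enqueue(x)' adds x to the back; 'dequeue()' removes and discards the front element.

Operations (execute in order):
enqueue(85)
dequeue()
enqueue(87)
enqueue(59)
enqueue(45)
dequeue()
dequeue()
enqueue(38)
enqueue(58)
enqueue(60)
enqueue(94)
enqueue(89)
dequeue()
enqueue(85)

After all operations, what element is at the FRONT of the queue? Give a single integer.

Answer: 38

Derivation:
enqueue(85): queue = [85]
dequeue(): queue = []
enqueue(87): queue = [87]
enqueue(59): queue = [87, 59]
enqueue(45): queue = [87, 59, 45]
dequeue(): queue = [59, 45]
dequeue(): queue = [45]
enqueue(38): queue = [45, 38]
enqueue(58): queue = [45, 38, 58]
enqueue(60): queue = [45, 38, 58, 60]
enqueue(94): queue = [45, 38, 58, 60, 94]
enqueue(89): queue = [45, 38, 58, 60, 94, 89]
dequeue(): queue = [38, 58, 60, 94, 89]
enqueue(85): queue = [38, 58, 60, 94, 89, 85]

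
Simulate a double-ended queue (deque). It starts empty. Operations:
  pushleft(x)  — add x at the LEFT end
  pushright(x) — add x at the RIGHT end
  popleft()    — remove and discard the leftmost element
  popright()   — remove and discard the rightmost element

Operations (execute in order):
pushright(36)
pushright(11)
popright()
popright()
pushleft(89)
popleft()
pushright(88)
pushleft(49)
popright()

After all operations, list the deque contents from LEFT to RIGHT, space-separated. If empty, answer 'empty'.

pushright(36): [36]
pushright(11): [36, 11]
popright(): [36]
popright(): []
pushleft(89): [89]
popleft(): []
pushright(88): [88]
pushleft(49): [49, 88]
popright(): [49]

Answer: 49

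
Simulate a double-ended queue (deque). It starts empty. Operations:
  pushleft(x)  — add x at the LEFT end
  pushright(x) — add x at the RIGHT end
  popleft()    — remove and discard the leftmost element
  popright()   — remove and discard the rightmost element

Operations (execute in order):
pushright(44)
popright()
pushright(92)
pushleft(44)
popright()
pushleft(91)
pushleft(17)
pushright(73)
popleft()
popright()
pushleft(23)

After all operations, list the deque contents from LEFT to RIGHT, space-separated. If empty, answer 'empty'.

Answer: 23 91 44

Derivation:
pushright(44): [44]
popright(): []
pushright(92): [92]
pushleft(44): [44, 92]
popright(): [44]
pushleft(91): [91, 44]
pushleft(17): [17, 91, 44]
pushright(73): [17, 91, 44, 73]
popleft(): [91, 44, 73]
popright(): [91, 44]
pushleft(23): [23, 91, 44]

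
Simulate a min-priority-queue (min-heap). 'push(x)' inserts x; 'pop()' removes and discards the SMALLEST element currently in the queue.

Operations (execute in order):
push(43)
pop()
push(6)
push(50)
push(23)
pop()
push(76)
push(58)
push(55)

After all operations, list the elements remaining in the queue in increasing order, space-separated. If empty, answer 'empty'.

Answer: 23 50 55 58 76

Derivation:
push(43): heap contents = [43]
pop() → 43: heap contents = []
push(6): heap contents = [6]
push(50): heap contents = [6, 50]
push(23): heap contents = [6, 23, 50]
pop() → 6: heap contents = [23, 50]
push(76): heap contents = [23, 50, 76]
push(58): heap contents = [23, 50, 58, 76]
push(55): heap contents = [23, 50, 55, 58, 76]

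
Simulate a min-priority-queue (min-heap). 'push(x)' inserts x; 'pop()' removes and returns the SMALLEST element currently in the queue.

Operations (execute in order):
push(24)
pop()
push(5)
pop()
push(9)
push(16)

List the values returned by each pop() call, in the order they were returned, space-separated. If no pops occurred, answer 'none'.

push(24): heap contents = [24]
pop() → 24: heap contents = []
push(5): heap contents = [5]
pop() → 5: heap contents = []
push(9): heap contents = [9]
push(16): heap contents = [9, 16]

Answer: 24 5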